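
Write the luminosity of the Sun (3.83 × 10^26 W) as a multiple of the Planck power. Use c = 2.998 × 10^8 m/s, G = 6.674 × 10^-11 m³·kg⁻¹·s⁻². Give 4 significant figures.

1.055 × 10^-26

Planck power: P_P = c⁵/G = 3.629 × 10^52 W.
3.83 × 10^26 / 3.629 × 10^52 = 1.055 × 10^-26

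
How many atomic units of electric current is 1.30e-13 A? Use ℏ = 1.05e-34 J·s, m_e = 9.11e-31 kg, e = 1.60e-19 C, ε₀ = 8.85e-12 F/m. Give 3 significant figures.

1.95e-11

atomic unit of electric current: I_au = e E_h/ℏ = m_e e⁵/((4πε₀)²ℏ³) = 6.67e-3 A.
1.30e-13 / 6.67e-3 = 1.95e-11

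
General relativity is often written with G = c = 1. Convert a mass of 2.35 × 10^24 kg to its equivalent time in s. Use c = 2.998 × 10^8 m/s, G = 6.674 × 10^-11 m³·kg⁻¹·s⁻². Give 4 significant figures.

5.820 × 10^-12 s

Mass → time via G/c³.
2.35 × 10^24 kg × (G/c³) = 5.820 × 10^-12 s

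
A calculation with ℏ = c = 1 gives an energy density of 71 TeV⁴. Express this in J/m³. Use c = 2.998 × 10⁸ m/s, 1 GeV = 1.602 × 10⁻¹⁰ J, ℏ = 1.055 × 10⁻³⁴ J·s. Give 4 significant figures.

1.478 × 10⁵¹ J/m³

[E]/[L]³ = [E]⁴/(ℏc)³; restore (ℏc)⁻³.
1 GeV⁴ → 1/(ℏc)³ × (1 GeV in J)⁴ = 2.082 × 10³⁷ J/m³.
Convert the energy scale: 71 TeV⁴ = 7.10 × 10¹³ GeV⁴.
Result: 7.10 × 10¹³ × 2.082 × 10³⁷ = 1.478 × 10⁵¹ J/m³.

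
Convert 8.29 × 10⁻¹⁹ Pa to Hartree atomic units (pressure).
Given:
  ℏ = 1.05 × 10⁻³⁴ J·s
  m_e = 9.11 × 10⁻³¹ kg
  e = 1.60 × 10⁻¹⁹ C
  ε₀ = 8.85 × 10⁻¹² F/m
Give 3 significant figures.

2.75 × 10⁻³²

atomic unit of pressure: P_au = E_h/a₀³ = m_e⁴e¹⁰/((4πε₀)⁵ℏ⁸) = 3.01 × 10¹³ Pa.
8.29 × 10⁻¹⁹ / 3.01 × 10¹³ = 2.75 × 10⁻³²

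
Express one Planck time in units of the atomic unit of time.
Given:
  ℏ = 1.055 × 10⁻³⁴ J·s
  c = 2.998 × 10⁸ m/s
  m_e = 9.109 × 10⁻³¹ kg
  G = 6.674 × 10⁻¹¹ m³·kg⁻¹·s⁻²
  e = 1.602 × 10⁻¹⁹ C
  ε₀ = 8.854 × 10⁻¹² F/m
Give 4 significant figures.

2.225 × 10⁻²⁷

Planck time: t_P = √(ℏG/c⁵) = 5.392 × 10⁻⁴⁴ s
atomic unit of time: τ_au = (4πε₀)²ℏ³/(m_e e⁴) = 2.423 × 10⁻¹⁷ s
ratio = 5.392 × 10⁻⁴⁴ / 2.423 × 10⁻¹⁷ = 2.225 × 10⁻²⁷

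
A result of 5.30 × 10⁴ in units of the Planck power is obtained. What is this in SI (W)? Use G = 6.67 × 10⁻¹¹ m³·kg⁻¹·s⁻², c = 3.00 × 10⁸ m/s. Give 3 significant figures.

1.93 × 10⁵⁷ W

One Planck power: P_P = c⁵/G = 3.64 × 10⁵² W.
5.30 × 10⁴ × 3.64 × 10⁵² W = 1.93 × 10⁵⁷ W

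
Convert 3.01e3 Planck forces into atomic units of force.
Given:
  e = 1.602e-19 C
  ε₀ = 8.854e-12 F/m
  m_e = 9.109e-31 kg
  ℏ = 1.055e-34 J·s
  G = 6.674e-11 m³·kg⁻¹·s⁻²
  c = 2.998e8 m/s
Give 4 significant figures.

4.432e54

Planck force: F_P = c⁴/G = 1.210e44 N
atomic unit of force: F_au = E_h/a₀ = m_e²e⁶/((4πε₀)³ℏ⁴) = 8.220e-8 N
3.01e3 × 1.210e44 / 8.220e-8 = 4.432e54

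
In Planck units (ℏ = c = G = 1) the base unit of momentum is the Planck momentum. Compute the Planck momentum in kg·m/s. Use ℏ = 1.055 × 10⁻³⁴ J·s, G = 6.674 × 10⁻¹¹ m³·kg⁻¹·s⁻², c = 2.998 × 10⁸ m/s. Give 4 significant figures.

p_P = √(ℏc³/G)
  = √(42.60)
  = 6.527 kg·m/s

6.527 kg·m/s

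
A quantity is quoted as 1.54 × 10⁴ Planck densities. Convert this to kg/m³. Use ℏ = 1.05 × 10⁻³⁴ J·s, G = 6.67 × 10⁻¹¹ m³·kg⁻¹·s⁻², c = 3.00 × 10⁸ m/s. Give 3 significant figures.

One Planck density: ρ_P = c⁵/(ℏG²) = 5.20 × 10⁹⁶ kg/m³.
1.54 × 10⁴ × 5.20 × 10⁹⁶ kg/m³ = 8.01 × 10¹⁰⁰ kg/m³

8.01 × 10¹⁰⁰ kg/m³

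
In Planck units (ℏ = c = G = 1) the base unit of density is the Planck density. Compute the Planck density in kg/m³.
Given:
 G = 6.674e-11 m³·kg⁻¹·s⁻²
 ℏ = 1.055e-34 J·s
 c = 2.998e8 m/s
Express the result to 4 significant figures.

5.154e96 kg/m³

ρ_P = c⁵/(ℏG²)
  = 2.422e42 / 4.699e-55
  = 5.154e96 kg/m³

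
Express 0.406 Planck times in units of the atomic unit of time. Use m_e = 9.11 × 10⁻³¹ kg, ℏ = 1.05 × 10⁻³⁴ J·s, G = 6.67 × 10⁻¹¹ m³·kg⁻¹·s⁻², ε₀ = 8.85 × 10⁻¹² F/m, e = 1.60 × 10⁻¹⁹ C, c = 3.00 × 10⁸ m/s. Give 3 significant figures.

9.09 × 10⁻²⁸

Planck time: t_P = √(ℏG/c⁵) = 5.37 × 10⁻⁴⁴ s
atomic unit of time: τ_au = (4πε₀)²ℏ³/(m_e e⁴) = 2.40 × 10⁻¹⁷ s
0.406 × 5.37 × 10⁻⁴⁴ / 2.40 × 10⁻¹⁷ = 9.09 × 10⁻²⁸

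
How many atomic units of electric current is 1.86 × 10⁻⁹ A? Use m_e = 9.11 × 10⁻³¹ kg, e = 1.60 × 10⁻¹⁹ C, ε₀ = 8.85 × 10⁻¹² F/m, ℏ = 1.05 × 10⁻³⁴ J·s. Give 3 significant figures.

atomic unit of electric current: I_au = e E_h/ℏ = m_e e⁵/((4πε₀)²ℏ³) = 6.67 × 10⁻³ A.
1.86 × 10⁻⁹ / 6.67 × 10⁻³ = 2.79 × 10⁻⁷

2.79 × 10⁻⁷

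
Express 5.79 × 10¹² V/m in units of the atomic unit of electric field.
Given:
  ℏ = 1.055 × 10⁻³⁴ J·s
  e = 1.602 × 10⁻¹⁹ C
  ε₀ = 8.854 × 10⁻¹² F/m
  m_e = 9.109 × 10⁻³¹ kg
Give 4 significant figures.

11.28

atomic unit of electric field: E_au = E_h/(e a₀) = m_e²e⁵/((4πε₀)³ℏ⁴) = 5.131 × 10¹¹ V/m.
5.79 × 10¹² / 5.131 × 10¹¹ = 11.28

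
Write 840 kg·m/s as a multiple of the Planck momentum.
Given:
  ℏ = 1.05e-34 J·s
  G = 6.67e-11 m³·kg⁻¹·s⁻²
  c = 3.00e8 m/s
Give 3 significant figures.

Planck momentum: p_P = √(ℏc³/G) = 6.52 kg·m/s.
840 / 6.52 = 129

129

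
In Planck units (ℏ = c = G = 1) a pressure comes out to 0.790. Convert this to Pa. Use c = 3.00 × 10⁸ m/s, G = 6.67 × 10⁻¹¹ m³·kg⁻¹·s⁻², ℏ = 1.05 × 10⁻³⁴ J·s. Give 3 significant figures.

One Planck pressure: p_P = c⁷/(ℏG²) = 4.68 × 10¹¹³ Pa.
0.790 × 4.68 × 10¹¹³ Pa = 3.70 × 10¹¹³ Pa

3.70 × 10¹¹³ Pa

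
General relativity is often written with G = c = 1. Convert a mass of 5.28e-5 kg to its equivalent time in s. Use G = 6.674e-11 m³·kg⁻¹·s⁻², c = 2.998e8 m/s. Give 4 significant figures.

Mass → time via G/c³.
5.28e-5 kg × (G/c³) = 1.308e-40 s

1.308e-40 s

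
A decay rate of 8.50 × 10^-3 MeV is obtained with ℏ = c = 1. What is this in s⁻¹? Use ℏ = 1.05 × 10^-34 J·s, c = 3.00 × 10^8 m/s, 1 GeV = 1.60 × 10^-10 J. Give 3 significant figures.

A rate is [E]/ℏ; divide by ℏ.
1 GeV → 1/ℏ × (1 GeV in J) = 1.52 × 10^24 s⁻¹.
Convert the energy scale: 8.50 × 10^-3 MeV = 8.50 × 10^-6 GeV.
Result: 8.50 × 10^-6 × 1.52 × 10^24 = 1.30 × 10^19 s⁻¹.

1.30 × 10^19 s⁻¹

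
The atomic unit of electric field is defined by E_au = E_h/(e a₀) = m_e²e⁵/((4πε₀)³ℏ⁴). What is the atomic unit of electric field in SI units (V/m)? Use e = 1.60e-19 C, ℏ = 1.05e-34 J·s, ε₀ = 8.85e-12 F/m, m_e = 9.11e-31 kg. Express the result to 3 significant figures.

E_au = E_h/(e a₀) = m_e²e⁵/((4πε₀)³ℏ⁴)
E_h = 4.38e-18 J
a₀ = 5.26e-11 m
E_h/(e·a₀) = 5.20e11 V/m

5.20e11 V/m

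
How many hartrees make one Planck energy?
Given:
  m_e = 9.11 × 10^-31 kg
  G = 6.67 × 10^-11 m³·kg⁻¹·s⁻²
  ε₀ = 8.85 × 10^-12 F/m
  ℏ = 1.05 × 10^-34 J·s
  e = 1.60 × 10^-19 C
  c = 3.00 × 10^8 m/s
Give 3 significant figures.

Planck energy: E_P = √(ℏc⁵/G) = 1.96 × 10^9 J
hartree: E_h = m_e e⁴/(4πε₀ℏ)² = 4.38 × 10^-18 J
ratio = 1.96 × 10^9 / 4.38 × 10^-18 = 4.47 × 10^26

4.47 × 10^26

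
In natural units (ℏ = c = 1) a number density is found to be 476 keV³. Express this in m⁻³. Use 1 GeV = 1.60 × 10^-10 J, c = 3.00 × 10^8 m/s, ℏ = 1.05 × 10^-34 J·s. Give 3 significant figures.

Number density is [L]⁻³ = [E]³/(ℏc)³.
1 GeV³ → 1/(ℏc)³ × (1 GeV in J)³ = 1.31 × 10^47 m⁻³.
Convert the energy scale: 476 keV³ = 4.76 × 10^-16 GeV³.
Result: 4.76 × 10^-16 × 1.31 × 10^47 = 6.24 × 10^31 m⁻³.

6.24 × 10^31 m⁻³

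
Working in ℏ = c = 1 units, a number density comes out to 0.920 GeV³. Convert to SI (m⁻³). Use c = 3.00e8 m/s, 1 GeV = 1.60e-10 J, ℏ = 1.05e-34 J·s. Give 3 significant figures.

1.21e47 m⁻³

Number density is [L]⁻³ = [E]³/(ℏc)³.
1 GeV³ → 1/(ℏc)³ × (1 GeV in J)³ = 1.31e47 m⁻³.
Result: 0.920 × 1.31e47 = 1.21e47 m⁻³.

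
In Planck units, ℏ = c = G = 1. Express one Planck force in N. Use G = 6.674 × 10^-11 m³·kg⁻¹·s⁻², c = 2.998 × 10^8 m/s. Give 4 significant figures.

1.210 × 10^44 N

From ℏ = c = G = 1 the force scale is F_P = c⁴/G.
  = 8.078 × 10^33 / 6.674 × 10^-11
  = 1.210 × 10^44 N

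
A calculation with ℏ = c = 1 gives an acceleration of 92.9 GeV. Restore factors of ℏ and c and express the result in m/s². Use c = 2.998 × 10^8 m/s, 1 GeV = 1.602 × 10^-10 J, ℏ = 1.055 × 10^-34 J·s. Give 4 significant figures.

4.229 × 10^34 m/s²

Acceleration is [L]/[T]² = c·[E]/ℏ.
1 GeV → c/ℏ × (1 GeV in J) = 4.552 × 10^32 m/s².
Result: 92.9 × 4.552 × 10^32 = 4.229 × 10^34 m/s².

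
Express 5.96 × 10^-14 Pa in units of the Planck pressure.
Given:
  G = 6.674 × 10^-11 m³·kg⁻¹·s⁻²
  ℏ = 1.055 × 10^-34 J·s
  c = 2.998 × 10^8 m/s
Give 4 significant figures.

Planck pressure: p_P = c⁷/(ℏG²) = 4.632 × 10^113 Pa.
5.96 × 10^-14 / 4.632 × 10^113 = 1.287 × 10^-127

1.287 × 10^-127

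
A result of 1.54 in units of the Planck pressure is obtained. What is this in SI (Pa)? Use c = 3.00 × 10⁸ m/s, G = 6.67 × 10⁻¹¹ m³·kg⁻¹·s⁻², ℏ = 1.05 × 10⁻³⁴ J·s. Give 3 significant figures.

One Planck pressure: p_P = c⁷/(ℏG²) = 4.68 × 10¹¹³ Pa.
1.54 × 4.68 × 10¹¹³ Pa = 7.21 × 10¹¹³ Pa

7.21 × 10¹¹³ Pa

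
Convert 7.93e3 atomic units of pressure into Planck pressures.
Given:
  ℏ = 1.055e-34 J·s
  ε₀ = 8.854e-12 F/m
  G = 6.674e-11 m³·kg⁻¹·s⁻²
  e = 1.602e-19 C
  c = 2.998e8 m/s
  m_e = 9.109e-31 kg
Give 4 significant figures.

5.014e-97

atomic unit of pressure: P_au = E_h/a₀³ = m_e⁴e¹⁰/((4πε₀)⁵ℏ⁸) = 2.929e13 Pa
Planck pressure: p_P = c⁷/(ℏG²) = 4.632e113 Pa
7.93e3 × 2.929e13 / 4.632e113 = 5.014e-97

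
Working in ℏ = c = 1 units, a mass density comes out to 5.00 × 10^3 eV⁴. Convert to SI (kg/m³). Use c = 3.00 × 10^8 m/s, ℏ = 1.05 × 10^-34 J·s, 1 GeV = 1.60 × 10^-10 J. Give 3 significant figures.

1.16 × 10^-12 kg/m³

Mass density is [E]/(c²[L]³) = [E]⁴/(ℏ³c⁵).
1 GeV⁴ → 1/(ℏ³c⁵) × (1 GeV in J)⁴ = 2.33 × 10^20 kg/m³.
Convert the energy scale: 5.00 × 10^3 eV⁴ = 5.00 × 10^-33 GeV⁴.
Result: 5.00 × 10^-33 × 2.33 × 10^20 = 1.16 × 10^-12 kg/m³.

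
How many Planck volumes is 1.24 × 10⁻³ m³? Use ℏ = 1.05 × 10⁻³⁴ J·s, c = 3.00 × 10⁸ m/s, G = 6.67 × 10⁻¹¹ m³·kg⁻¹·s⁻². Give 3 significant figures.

Planck volume: V_P = (ℏG/c³)^(3/2) = 4.18 × 10⁻¹⁰⁵ m³.
1.24 × 10⁻³ / 4.18 × 10⁻¹⁰⁵ = 2.97 × 10¹⁰¹

2.97 × 10¹⁰¹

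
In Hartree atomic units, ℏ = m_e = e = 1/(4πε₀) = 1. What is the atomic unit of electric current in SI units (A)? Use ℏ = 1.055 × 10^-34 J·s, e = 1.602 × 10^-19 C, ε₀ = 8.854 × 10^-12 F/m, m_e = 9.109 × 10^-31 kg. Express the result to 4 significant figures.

6.612 × 10^-3 A

From ℏ = m_e = e = 1/(4πε₀) = 1 the current scale is I_au = e E_h/ℏ = m_e e⁵/((4πε₀)²ℏ³).
E_h = 4.354 × 10^-18 J
e·E_h/ℏ = 6.612 × 10^-3 A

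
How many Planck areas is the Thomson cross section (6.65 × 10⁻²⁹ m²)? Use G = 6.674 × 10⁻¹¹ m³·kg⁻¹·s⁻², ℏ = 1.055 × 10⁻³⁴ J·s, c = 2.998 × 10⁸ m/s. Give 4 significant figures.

Planck area: A_P = ℏG/c³ = 2.613 × 10⁻⁷⁰ m².
6.65 × 10⁻²⁹ / 2.613 × 10⁻⁷⁰ = 2.545 × 10⁴¹

2.545 × 10⁴¹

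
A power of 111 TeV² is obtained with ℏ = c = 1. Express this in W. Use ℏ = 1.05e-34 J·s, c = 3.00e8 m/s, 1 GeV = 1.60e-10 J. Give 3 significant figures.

2.71e22 W

Power is [E]/[T] = [E]²/ℏ.
1 GeV² → 1/ℏ × (1 GeV in J)² = 2.44e14 W.
Convert the energy scale: 111 TeV² = 1.11e8 GeV².
Result: 1.11e8 × 2.44e14 = 2.71e22 W.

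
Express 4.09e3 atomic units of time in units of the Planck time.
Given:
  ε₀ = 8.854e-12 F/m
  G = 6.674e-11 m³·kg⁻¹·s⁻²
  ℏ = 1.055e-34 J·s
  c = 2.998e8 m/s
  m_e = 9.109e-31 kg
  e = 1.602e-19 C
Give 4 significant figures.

1.838e30

atomic unit of time: τ_au = (4πε₀)²ℏ³/(m_e e⁴) = 2.423e-17 s
Planck time: t_P = √(ℏG/c⁵) = 5.392e-44 s
4.09e3 × 2.423e-17 / 5.392e-44 = 1.838e30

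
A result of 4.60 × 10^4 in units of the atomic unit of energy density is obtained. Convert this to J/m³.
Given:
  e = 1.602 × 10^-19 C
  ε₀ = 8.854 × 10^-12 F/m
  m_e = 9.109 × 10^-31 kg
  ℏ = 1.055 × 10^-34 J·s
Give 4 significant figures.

1.347 × 10^18 J/m³

One atomic unit of energy density: u_au = E_h/a₀³ = m_e⁴e¹⁰/((4πε₀)⁵ℏ⁸) = 2.929 × 10^13 J/m³.
4.60 × 10^4 × 2.929 × 10^13 J/m³ = 1.347 × 10^18 J/m³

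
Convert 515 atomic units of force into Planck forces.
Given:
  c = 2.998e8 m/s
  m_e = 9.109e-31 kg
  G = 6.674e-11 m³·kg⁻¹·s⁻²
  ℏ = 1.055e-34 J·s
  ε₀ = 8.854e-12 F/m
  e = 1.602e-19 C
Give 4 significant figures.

3.497e-49

atomic unit of force: F_au = E_h/a₀ = m_e²e⁶/((4πε₀)³ℏ⁴) = 8.220e-8 N
Planck force: F_P = c⁴/G = 1.210e44 N
515 × 8.220e-8 / 1.210e44 = 3.497e-49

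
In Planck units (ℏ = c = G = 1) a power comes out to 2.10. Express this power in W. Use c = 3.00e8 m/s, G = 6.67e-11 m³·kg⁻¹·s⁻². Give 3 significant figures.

7.65e52 W

One Planck power: P_P = c⁵/G = 3.64e52 W.
2.10 × 3.64e52 W = 7.65e52 W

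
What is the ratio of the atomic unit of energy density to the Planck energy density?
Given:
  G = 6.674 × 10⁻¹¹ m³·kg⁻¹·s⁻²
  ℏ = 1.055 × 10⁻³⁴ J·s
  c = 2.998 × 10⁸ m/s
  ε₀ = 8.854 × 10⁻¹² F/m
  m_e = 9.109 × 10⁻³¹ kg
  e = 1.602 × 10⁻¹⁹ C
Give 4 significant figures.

6.323 × 10⁻¹⁰¹

atomic unit of energy density: u_au = E_h/a₀³ = m_e⁴e¹⁰/((4πε₀)⁵ℏ⁸) = 2.929 × 10¹³ J/m³
Planck energy density: u_P = c⁷/(ℏG²) = 4.632 × 10¹¹³ J/m³
ratio = 2.929 × 10¹³ / 4.632 × 10¹¹³ = 6.323 × 10⁻¹⁰¹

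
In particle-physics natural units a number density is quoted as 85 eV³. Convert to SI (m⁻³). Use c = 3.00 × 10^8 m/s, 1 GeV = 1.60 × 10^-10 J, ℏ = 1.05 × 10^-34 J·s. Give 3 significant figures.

1.11 × 10^22 m⁻³

Number density is [L]⁻³ = [E]³/(ℏc)³.
1 GeV³ → 1/(ℏc)³ × (1 GeV in J)³ = 1.31 × 10^47 m⁻³.
Convert the energy scale: 85 eV³ = 8.50 × 10^-26 GeV³.
Result: 8.50 × 10^-26 × 1.31 × 10^47 = 1.11 × 10^22 m⁻³.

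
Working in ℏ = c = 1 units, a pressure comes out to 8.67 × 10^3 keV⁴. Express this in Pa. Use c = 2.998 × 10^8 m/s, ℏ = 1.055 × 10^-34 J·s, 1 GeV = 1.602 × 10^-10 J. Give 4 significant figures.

Pressure is [E]/[L]³ = [E]⁴/(ℏc)³.
1 GeV⁴ → 1/(ℏc)³ × (1 GeV in J)⁴ = 2.082 × 10^37 Pa.
Convert the energy scale: 8.67 × 10^3 keV⁴ = 8.67 × 10^-21 GeV⁴.
Result: 8.67 × 10^-21 × 2.082 × 10^37 = 1.805 × 10^17 Pa.

1.805 × 10^17 Pa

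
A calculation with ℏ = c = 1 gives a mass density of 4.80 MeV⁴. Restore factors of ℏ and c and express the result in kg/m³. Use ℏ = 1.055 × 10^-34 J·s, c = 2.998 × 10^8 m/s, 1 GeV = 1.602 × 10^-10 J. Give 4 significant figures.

Mass density is [E]/(c²[L]³) = [E]⁴/(ℏ³c⁵).
1 GeV⁴ → 1/(ℏ³c⁵) × (1 GeV in J)⁴ = 2.316 × 10^20 kg/m³.
Convert the energy scale: 4.80 MeV⁴ = 4.80 × 10^-12 GeV⁴.
Result: 4.80 × 10^-12 × 2.316 × 10^20 = 1.112 × 10^9 kg/m³.

1.112 × 10^9 kg/m³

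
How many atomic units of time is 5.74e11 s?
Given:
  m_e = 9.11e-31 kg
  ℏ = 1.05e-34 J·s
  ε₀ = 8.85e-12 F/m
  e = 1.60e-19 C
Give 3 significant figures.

atomic unit of time: τ_au = (4πε₀)²ℏ³/(m_e e⁴) = 2.40e-17 s.
5.74e11 / 2.40e-17 = 2.39e28

2.39e28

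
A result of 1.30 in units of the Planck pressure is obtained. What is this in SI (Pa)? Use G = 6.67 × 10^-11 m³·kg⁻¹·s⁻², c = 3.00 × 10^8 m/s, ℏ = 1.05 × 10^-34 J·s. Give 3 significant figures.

6.09 × 10^113 Pa

One Planck pressure: p_P = c⁷/(ℏG²) = 4.68 × 10^113 Pa.
1.30 × 4.68 × 10^113 Pa = 6.09 × 10^113 Pa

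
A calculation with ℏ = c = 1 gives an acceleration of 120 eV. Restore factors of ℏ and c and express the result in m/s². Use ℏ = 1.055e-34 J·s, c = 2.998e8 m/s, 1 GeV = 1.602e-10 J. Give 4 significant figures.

5.463e25 m/s²

Acceleration is [L]/[T]² = c·[E]/ℏ.
1 GeV → c/ℏ × (1 GeV in J) = 4.552e32 m/s².
Convert the energy scale: 120 eV = 1.20e-7 GeV.
Result: 1.20e-7 × 4.552e32 = 5.463e25 m/s².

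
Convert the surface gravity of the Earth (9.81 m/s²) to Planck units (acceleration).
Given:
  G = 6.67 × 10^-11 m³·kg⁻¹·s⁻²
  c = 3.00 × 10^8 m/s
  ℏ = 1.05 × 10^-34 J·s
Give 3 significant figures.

1.76 × 10^-51

Planck acceleration: a_P = √(c⁷/(ℏG)) = 5.59 × 10^51 m/s².
9.81 / 5.59 × 10^51 = 1.76 × 10^-51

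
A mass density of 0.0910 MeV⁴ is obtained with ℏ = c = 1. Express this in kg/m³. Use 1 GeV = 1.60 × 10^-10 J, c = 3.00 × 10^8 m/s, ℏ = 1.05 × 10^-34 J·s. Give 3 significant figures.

2.12 × 10^7 kg/m³

Mass density is [E]/(c²[L]³) = [E]⁴/(ℏ³c⁵).
1 GeV⁴ → 1/(ℏ³c⁵) × (1 GeV in J)⁴ = 2.33 × 10^20 kg/m³.
Convert the energy scale: 0.0910 MeV⁴ = 9.10 × 10^-14 GeV⁴.
Result: 9.10 × 10^-14 × 2.33 × 10^20 = 2.12 × 10^7 kg/m³.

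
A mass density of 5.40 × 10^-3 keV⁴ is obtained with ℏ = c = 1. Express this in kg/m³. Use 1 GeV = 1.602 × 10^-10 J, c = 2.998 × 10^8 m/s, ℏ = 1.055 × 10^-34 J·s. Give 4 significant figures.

1.251 × 10^-6 kg/m³

Mass density is [E]/(c²[L]³) = [E]⁴/(ℏ³c⁵).
1 GeV⁴ → 1/(ℏ³c⁵) × (1 GeV in J)⁴ = 2.316 × 10^20 kg/m³.
Convert the energy scale: 5.40 × 10^-3 keV⁴ = 5.40 × 10^-27 GeV⁴.
Result: 5.40 × 10^-27 × 2.316 × 10^20 = 1.251 × 10^-6 kg/m³.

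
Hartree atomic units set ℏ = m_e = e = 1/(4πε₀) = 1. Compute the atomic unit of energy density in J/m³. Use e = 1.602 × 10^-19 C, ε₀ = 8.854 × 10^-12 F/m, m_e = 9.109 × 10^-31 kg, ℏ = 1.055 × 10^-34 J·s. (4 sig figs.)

2.929 × 10^13 J/m³

The unique combination of the constants set to 1 with dimensions of energy density is u_au = E_h/a₀³ = m_e⁴e¹⁰/((4πε₀)⁵ℏ⁸).
E_h = 4.354 × 10^-18 J
a₀ = 5.297 × 10^-11 m
E_h/a₀³ = 2.929 × 10^13 J/m³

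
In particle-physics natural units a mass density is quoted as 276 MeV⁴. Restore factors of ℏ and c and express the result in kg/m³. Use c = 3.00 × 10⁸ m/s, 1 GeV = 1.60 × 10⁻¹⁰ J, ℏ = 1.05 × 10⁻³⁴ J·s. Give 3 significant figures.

6.43 × 10¹⁰ kg/m³

Mass density is [E]/(c²[L]³) = [E]⁴/(ℏ³c⁵).
1 GeV⁴ → 1/(ℏ³c⁵) × (1 GeV in J)⁴ = 2.33 × 10²⁰ kg/m³.
Convert the energy scale: 276 MeV⁴ = 2.76 × 10⁻¹⁰ GeV⁴.
Result: 2.76 × 10⁻¹⁰ × 2.33 × 10²⁰ = 6.43 × 10¹⁰ kg/m³.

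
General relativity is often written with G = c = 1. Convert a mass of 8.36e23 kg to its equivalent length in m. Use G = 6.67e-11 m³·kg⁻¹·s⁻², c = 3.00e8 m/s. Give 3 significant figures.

In G = c = 1 units mass has dimensions of length; the conversion factor is G/c².
8.36e23 kg × (G/c²) = 6.20e-4 m

6.20e-4 m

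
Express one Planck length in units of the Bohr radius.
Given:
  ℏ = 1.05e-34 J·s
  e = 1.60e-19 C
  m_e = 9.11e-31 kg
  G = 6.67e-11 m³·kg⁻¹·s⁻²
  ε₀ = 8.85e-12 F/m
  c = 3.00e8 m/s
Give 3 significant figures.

Planck length: ℓ_P = √(ℏG/c³) = 1.61e-35 m
Bohr radius: a₀ = 4πε₀ℏ²/(m_e e²) = 5.26e-11 m
ratio = 1.61e-35 / 5.26e-11 = 3.06e-25

3.06e-25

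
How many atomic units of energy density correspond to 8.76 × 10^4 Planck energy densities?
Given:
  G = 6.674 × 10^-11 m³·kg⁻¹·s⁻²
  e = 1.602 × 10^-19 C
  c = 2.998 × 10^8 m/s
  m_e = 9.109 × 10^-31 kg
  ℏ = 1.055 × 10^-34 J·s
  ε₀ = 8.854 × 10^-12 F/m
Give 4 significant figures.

1.385 × 10^105

Planck energy density: u_P = c⁷/(ℏG²) = 4.632 × 10^113 J/m³
atomic unit of energy density: u_au = E_h/a₀³ = m_e⁴e¹⁰/((4πε₀)⁵ℏ⁸) = 2.929 × 10^13 J/m³
8.76 × 10^4 × 4.632 × 10^113 / 2.929 × 10^13 = 1.385 × 10^105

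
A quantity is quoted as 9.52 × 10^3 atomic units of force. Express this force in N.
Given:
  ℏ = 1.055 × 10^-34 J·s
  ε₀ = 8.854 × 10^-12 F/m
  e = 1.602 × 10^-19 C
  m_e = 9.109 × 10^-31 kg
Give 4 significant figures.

One atomic unit of force: F_au = E_h/a₀ = m_e²e⁶/((4πε₀)³ℏ⁴) = 8.220 × 10^-8 N.
9.52 × 10^3 × 8.220 × 10^-8 N = 7.825 × 10^-4 N

7.825 × 10^-4 N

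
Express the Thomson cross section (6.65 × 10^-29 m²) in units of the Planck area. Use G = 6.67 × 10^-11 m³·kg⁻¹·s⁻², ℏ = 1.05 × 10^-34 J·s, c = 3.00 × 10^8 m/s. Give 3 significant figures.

2.56 × 10^41

Planck area: A_P = ℏG/c³ = 2.59 × 10^-70 m².
6.65 × 10^-29 / 2.59 × 10^-70 = 2.56 × 10^41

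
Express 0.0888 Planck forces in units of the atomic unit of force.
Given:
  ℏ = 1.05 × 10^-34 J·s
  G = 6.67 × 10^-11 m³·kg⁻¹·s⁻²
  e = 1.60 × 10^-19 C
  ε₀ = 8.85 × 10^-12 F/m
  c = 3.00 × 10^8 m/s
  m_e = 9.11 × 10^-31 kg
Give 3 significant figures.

1.29 × 10^50

Planck force: F_P = c⁴/G = 1.21 × 10^44 N
atomic unit of force: F_au = E_h/a₀ = m_e²e⁶/((4πε₀)³ℏ⁴) = 8.33 × 10^-8 N
0.0888 × 1.21 × 10^44 / 8.33 × 10^-8 = 1.29 × 10^50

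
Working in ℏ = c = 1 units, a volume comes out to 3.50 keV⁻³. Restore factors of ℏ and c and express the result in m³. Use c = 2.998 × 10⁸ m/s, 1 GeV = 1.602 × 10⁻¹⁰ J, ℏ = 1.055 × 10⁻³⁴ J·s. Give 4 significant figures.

Volume is [L]³ = [E]⁻³·(ℏc)³.
1 GeV⁻³ → (ℏc)³ × (1 GeV in J)⁻³ = 7.696 × 10⁻⁴⁸ m³.
Convert the energy scale: 3.50 keV⁻³ = 3.50 × 10¹⁸ GeV⁻³.
Result: 3.50 × 10¹⁸ × 7.696 × 10⁻⁴⁸ = 2.694 × 10⁻²⁹ m³.

2.694 × 10⁻²⁹ m³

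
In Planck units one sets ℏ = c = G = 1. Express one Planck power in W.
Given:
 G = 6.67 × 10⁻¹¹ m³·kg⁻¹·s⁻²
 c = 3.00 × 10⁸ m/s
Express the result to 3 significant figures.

P_P = c⁵/G
  = 2.43 × 10⁴² / 6.67 × 10⁻¹¹
  = 3.64 × 10⁵² W

3.64 × 10⁵² W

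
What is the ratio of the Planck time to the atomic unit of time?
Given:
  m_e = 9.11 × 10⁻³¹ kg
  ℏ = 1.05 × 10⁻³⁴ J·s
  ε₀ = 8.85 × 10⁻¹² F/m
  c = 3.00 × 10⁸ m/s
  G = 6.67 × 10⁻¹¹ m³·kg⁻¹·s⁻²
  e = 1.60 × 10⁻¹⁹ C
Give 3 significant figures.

2.24 × 10⁻²⁷

Planck time: t_P = √(ℏG/c⁵) = 5.37 × 10⁻⁴⁴ s
atomic unit of time: τ_au = (4πε₀)²ℏ³/(m_e e⁴) = 2.40 × 10⁻¹⁷ s
ratio = 5.37 × 10⁻⁴⁴ / 2.40 × 10⁻¹⁷ = 2.24 × 10⁻²⁷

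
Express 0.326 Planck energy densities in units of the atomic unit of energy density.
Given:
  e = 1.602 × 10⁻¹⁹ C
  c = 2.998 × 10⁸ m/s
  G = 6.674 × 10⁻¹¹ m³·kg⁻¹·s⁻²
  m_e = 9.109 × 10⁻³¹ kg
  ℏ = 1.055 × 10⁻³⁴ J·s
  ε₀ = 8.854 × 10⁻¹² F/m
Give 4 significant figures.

5.156 × 10⁹⁹

Planck energy density: u_P = c⁷/(ℏG²) = 4.632 × 10¹¹³ J/m³
atomic unit of energy density: u_au = E_h/a₀³ = m_e⁴e¹⁰/((4πε₀)⁵ℏ⁸) = 2.929 × 10¹³ J/m³
0.326 × 4.632 × 10¹¹³ / 2.929 × 10¹³ = 5.156 × 10⁹⁹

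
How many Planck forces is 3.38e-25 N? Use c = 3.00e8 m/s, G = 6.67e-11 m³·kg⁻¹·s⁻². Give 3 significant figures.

Planck force: F_P = c⁴/G = 1.21e44 N.
3.38e-25 / 1.21e44 = 2.78e-69

2.78e-69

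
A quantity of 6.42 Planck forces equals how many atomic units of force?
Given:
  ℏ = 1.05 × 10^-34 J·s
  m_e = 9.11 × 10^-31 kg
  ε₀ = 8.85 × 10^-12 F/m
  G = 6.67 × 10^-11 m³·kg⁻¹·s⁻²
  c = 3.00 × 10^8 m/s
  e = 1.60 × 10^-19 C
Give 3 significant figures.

Planck force: F_P = c⁴/G = 1.21 × 10^44 N
atomic unit of force: F_au = E_h/a₀ = m_e²e⁶/((4πε₀)³ℏ⁴) = 8.33 × 10^-8 N
6.42 × 1.21 × 10^44 / 8.33 × 10^-8 = 9.36 × 10^51

9.36 × 10^51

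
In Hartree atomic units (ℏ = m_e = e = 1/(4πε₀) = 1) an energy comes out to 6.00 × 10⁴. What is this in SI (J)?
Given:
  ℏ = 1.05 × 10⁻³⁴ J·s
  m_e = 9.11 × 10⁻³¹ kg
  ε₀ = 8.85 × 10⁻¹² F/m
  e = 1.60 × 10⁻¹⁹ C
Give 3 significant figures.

2.63 × 10⁻¹³ J

One hartree: E_h = m_e e⁴/(4πε₀ℏ)² = 4.38 × 10⁻¹⁸ J.
6.00 × 10⁴ × 4.38 × 10⁻¹⁸ J = 2.63 × 10⁻¹³ J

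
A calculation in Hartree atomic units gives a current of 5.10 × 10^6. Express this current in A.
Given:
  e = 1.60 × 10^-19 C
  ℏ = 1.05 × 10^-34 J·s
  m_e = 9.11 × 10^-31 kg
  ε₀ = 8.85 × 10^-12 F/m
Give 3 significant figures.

3.40 × 10^4 A

One atomic unit of electric current: I_au = e E_h/ℏ = m_e e⁵/((4πε₀)²ℏ³) = 6.67 × 10^-3 A.
5.10 × 10^6 × 6.67 × 10^-3 A = 3.40 × 10^4 A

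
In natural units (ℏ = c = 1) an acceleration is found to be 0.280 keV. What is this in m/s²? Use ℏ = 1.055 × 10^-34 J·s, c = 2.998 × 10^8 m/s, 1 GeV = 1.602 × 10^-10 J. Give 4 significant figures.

1.275 × 10^26 m/s²

Acceleration is [L]/[T]² = c·[E]/ℏ.
1 GeV → c/ℏ × (1 GeV in J) = 4.552 × 10^32 m/s².
Convert the energy scale: 0.280 keV = 2.80 × 10^-7 GeV.
Result: 2.80 × 10^-7 × 4.552 × 10^32 = 1.275 × 10^26 m/s².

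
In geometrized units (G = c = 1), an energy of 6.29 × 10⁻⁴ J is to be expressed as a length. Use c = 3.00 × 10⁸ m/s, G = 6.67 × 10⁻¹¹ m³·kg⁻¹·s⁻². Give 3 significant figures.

Energy → length via G/c⁴.
6.29 × 10⁻⁴ J × (G/c⁴) = 5.18 × 10⁻⁴⁸ m

5.18 × 10⁻⁴⁸ m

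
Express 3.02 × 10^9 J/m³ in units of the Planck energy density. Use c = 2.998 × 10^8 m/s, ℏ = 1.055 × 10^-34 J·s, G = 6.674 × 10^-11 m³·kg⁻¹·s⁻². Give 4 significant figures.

Planck energy density: u_P = c⁷/(ℏG²) = 4.632 × 10^113 J/m³.
3.02 × 10^9 / 4.632 × 10^113 = 6.519 × 10^-105

6.519 × 10^-105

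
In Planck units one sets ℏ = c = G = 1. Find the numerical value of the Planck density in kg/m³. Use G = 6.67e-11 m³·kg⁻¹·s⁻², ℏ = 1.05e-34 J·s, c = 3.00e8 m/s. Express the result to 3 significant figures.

5.20e96 kg/m³

ρ_P = c⁵/(ℏG²)
  = 2.43e42 / 4.67e-55
  = 5.20e96 kg/m³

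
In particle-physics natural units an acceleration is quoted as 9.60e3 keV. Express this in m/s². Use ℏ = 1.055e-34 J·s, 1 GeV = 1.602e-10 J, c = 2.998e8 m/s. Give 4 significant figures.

Acceleration is [L]/[T]² = c·[E]/ℏ.
1 GeV → c/ℏ × (1 GeV in J) = 4.552e32 m/s².
Convert the energy scale: 9.60e3 keV = 9.60e-3 GeV.
Result: 9.60e-3 × 4.552e32 = 4.370e30 m/s².

4.370e30 m/s²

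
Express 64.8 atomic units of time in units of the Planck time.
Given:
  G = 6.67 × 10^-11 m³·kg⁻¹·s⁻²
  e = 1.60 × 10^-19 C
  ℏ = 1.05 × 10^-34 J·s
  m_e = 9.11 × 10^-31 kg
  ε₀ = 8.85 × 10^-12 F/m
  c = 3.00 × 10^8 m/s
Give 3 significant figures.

2.89 × 10^28

atomic unit of time: τ_au = (4πε₀)²ℏ³/(m_e e⁴) = 2.40 × 10^-17 s
Planck time: t_P = √(ℏG/c⁵) = 5.37 × 10^-44 s
64.8 × 2.40 × 10^-17 / 5.37 × 10^-44 = 2.89 × 10^28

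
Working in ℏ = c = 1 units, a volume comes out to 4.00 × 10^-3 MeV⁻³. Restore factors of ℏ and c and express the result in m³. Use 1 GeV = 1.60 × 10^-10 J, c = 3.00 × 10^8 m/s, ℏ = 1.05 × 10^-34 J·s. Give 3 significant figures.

Volume is [L]³ = [E]⁻³·(ℏc)³.
1 GeV⁻³ → (ℏc)³ × (1 GeV in J)⁻³ = 7.63 × 10^-48 m³.
Convert the energy scale: 4.00 × 10^-3 MeV⁻³ = 4.00 × 10^6 GeV⁻³.
Result: 4.00 × 10^6 × 7.63 × 10^-48 = 3.05 × 10^-41 m³.

3.05 × 10^-41 m³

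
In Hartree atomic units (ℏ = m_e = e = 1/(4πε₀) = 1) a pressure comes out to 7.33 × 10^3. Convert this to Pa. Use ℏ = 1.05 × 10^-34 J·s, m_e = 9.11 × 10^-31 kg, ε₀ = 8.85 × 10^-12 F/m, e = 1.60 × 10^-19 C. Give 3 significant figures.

2.21 × 10^17 Pa

One atomic unit of pressure: P_au = E_h/a₀³ = m_e⁴e¹⁰/((4πε₀)⁵ℏ⁸) = 3.01 × 10^13 Pa.
7.33 × 10^3 × 3.01 × 10^13 Pa = 2.21 × 10^17 Pa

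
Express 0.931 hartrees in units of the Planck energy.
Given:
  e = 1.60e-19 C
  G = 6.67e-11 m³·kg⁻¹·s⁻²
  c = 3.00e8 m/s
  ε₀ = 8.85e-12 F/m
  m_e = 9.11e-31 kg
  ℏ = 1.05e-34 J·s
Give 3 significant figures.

2.08e-27

hartree: E_h = m_e e⁴/(4πε₀ℏ)² = 4.38e-18 J
Planck energy: E_P = √(ℏc⁵/G) = 1.96e9 J
0.931 × 4.38e-18 / 1.96e9 = 2.08e-27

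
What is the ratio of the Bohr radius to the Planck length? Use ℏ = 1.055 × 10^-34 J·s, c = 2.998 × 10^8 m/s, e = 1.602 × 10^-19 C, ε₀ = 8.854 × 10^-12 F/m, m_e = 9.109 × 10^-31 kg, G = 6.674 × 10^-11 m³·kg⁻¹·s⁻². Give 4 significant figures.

Bohr radius: a₀ = 4πε₀ℏ²/(m_e e²) = 5.297 × 10^-11 m
Planck length: ℓ_P = √(ℏG/c³) = 1.616 × 10^-35 m
ratio = 5.297 × 10^-11 / 1.616 × 10^-35 = 3.277 × 10^24

3.277 × 10^24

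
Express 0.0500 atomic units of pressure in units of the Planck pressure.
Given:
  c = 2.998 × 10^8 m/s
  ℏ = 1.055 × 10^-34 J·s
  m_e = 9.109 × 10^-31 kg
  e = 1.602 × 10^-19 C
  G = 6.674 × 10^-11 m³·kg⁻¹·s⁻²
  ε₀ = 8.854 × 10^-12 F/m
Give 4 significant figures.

atomic unit of pressure: P_au = E_h/a₀³ = m_e⁴e¹⁰/((4πε₀)⁵ℏ⁸) = 2.929 × 10^13 Pa
Planck pressure: p_P = c⁷/(ℏG²) = 4.632 × 10^113 Pa
0.0500 × 2.929 × 10^13 / 4.632 × 10^113 = 3.162 × 10^-102

3.162 × 10^-102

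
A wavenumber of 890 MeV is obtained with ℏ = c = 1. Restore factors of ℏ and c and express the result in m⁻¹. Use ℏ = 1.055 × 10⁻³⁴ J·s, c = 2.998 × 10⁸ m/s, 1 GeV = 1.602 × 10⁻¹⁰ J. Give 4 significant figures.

Inverse length is [E]/(ℏc).
1 GeV → 1/(ℏc) × (1 GeV in J) = 5.065 × 10¹⁵ m⁻¹.
Convert the energy scale: 890 MeV = 0.890 GeV.
Result: 0.890 × 5.065 × 10¹⁵ = 4.508 × 10¹⁵ m⁻¹.

4.508 × 10¹⁵ m⁻¹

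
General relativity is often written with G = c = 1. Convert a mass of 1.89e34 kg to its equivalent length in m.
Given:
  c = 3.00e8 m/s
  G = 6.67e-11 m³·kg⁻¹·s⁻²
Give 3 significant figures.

1.40e7 m

In G = c = 1 units mass has dimensions of length; the conversion factor is G/c².
1.89e34 kg × (G/c²) = 1.40e7 m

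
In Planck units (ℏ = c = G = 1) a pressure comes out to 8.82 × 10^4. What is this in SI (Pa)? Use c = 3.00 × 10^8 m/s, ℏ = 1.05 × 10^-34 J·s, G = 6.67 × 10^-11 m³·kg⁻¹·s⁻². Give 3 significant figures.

4.13 × 10^118 Pa

One Planck pressure: p_P = c⁷/(ℏG²) = 4.68 × 10^113 Pa.
8.82 × 10^4 × 4.68 × 10^113 Pa = 4.13 × 10^118 Pa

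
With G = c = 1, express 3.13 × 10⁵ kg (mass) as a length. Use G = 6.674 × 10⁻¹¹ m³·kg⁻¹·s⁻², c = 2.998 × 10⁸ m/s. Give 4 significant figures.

2.324 × 10⁻²² m

In G = c = 1 units mass has dimensions of length; the conversion factor is G/c².
3.13 × 10⁵ kg × (G/c²) = 2.324 × 10⁻²² m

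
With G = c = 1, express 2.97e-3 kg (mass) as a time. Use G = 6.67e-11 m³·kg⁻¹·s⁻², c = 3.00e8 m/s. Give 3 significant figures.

7.34e-39 s

Mass → time via G/c³.
2.97e-3 kg × (G/c³) = 7.34e-39 s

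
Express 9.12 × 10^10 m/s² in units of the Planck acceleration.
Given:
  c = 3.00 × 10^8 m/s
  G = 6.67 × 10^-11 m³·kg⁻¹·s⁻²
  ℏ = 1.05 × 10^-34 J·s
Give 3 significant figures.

1.63 × 10^-41

Planck acceleration: a_P = √(c⁷/(ℏG)) = 5.59 × 10^51 m/s².
9.12 × 10^10 / 5.59 × 10^51 = 1.63 × 10^-41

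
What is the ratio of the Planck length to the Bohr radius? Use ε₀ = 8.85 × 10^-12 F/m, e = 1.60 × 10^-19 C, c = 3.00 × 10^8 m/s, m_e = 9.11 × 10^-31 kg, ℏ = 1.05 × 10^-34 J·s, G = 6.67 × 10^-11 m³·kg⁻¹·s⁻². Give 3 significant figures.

Planck length: ℓ_P = √(ℏG/c³) = 1.61 × 10^-35 m
Bohr radius: a₀ = 4πε₀ℏ²/(m_e e²) = 5.26 × 10^-11 m
ratio = 1.61 × 10^-35 / 5.26 × 10^-11 = 3.06 × 10^-25

3.06 × 10^-25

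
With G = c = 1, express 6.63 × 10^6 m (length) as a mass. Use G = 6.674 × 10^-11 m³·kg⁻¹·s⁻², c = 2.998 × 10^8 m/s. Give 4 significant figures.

8.929 × 10^33 kg

Length → mass via c²/G.
6.63 × 10^6 m × (c²/G) = 8.929 × 10^33 kg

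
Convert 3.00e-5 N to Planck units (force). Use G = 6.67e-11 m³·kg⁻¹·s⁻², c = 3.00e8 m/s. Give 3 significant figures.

Planck force: F_P = c⁴/G = 1.21e44 N.
3.00e-5 / 1.21e44 = 2.47e-49

2.47e-49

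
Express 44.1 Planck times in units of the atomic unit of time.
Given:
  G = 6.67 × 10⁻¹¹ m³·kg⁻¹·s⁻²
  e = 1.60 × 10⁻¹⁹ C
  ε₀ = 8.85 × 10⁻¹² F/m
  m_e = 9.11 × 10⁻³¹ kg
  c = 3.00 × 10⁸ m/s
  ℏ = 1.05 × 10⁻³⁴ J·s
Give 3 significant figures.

Planck time: t_P = √(ℏG/c⁵) = 5.37 × 10⁻⁴⁴ s
atomic unit of time: τ_au = (4πε₀)²ℏ³/(m_e e⁴) = 2.40 × 10⁻¹⁷ s
44.1 × 5.37 × 10⁻⁴⁴ / 2.40 × 10⁻¹⁷ = 9.87 × 10⁻²⁶

9.87 × 10⁻²⁶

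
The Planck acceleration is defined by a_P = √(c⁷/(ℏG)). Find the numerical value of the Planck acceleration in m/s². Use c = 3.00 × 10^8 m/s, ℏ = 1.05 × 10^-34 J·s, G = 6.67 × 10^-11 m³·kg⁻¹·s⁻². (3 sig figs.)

5.59 × 10^51 m/s²

a_P = √(c⁷/(ℏG))
  = √(3.12 × 10^103)
  = 5.59 × 10^51 m/s²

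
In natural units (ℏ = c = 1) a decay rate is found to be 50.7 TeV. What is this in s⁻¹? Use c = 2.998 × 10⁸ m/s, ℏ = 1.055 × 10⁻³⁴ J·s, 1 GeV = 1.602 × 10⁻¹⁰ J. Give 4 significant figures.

A rate is [E]/ℏ; divide by ℏ.
1 GeV → 1/ℏ × (1 GeV in J) = 1.518 × 10²⁴ s⁻¹.
Convert the energy scale: 50.7 TeV = 5.07 × 10⁴ GeV.
Result: 5.07 × 10⁴ × 1.518 × 10²⁴ = 7.699 × 10²⁸ s⁻¹.

7.699 × 10²⁸ s⁻¹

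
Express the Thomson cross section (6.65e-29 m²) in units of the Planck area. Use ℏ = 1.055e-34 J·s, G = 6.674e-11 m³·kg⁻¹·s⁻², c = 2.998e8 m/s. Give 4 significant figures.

Planck area: A_P = ℏG/c³ = 2.613e-70 m².
6.65e-29 / 2.613e-70 = 2.545e41

2.545e41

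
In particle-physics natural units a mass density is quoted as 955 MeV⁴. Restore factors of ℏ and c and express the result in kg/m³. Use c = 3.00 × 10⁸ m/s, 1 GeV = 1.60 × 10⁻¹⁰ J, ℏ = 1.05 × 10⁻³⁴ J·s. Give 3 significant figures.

Mass density is [E]/(c²[L]³) = [E]⁴/(ℏ³c⁵).
1 GeV⁴ → 1/(ℏ³c⁵) × (1 GeV in J)⁴ = 2.33 × 10²⁰ kg/m³.
Convert the energy scale: 955 MeV⁴ = 9.55 × 10⁻¹⁰ GeV⁴.
Result: 9.55 × 10⁻¹⁰ × 2.33 × 10²⁰ = 2.22 × 10¹¹ kg/m³.

2.22 × 10¹¹ kg/m³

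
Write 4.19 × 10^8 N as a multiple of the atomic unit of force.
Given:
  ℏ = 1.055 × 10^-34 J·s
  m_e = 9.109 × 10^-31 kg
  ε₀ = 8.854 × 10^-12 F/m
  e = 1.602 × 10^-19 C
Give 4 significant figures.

5.097 × 10^15

atomic unit of force: F_au = E_h/a₀ = m_e²e⁶/((4πε₀)³ℏ⁴) = 8.220 × 10^-8 N.
4.19 × 10^8 / 8.220 × 10^-8 = 5.097 × 10^15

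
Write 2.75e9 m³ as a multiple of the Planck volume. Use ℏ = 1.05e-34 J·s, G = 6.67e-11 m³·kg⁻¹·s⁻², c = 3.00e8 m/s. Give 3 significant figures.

Planck volume: V_P = (ℏG/c³)^(3/2) = 4.18e-105 m³.
2.75e9 / 4.18e-105 = 6.58e113

6.58e113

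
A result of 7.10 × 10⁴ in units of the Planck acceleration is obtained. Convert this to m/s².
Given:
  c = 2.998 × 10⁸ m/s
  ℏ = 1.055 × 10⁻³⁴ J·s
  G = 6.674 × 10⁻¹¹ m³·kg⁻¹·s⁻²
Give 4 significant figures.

One Planck acceleration: a_P = √(c⁷/(ℏG)) = 5.560 × 10⁵¹ m/s².
7.10 × 10⁴ × 5.560 × 10⁵¹ m/s² = 3.948 × 10⁵⁶ m/s²

3.948 × 10⁵⁶ m/s²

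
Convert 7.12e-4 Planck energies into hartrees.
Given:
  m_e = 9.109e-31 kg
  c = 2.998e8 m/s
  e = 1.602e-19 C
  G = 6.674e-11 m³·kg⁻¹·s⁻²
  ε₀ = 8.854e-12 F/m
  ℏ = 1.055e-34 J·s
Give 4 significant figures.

Planck energy: E_P = √(ℏc⁵/G) = 1.957e9 J
hartree: E_h = m_e e⁴/(4πε₀ℏ)² = 4.354e-18 J
7.12e-4 × 1.957e9 / 4.354e-18 = 3.199e23

3.199e23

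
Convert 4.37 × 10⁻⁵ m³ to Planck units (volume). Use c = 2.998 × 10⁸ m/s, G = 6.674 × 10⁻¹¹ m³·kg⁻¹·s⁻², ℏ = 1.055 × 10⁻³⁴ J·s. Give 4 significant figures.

Planck volume: V_P = (ℏG/c³)^(3/2) = 4.224 × 10⁻¹⁰⁵ m³.
4.37 × 10⁻⁵ / 4.224 × 10⁻¹⁰⁵ = 1.035 × 10¹⁰⁰

1.035 × 10¹⁰⁰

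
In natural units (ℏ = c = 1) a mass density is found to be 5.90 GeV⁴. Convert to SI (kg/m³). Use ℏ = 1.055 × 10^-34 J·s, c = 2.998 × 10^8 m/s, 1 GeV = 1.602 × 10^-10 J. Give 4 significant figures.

1.366 × 10^21 kg/m³

Mass density is [E]/(c²[L]³) = [E]⁴/(ℏ³c⁵).
1 GeV⁴ → 1/(ℏ³c⁵) × (1 GeV in J)⁴ = 2.316 × 10^20 kg/m³.
Result: 5.90 × 2.316 × 10^20 = 1.366 × 10^21 kg/m³.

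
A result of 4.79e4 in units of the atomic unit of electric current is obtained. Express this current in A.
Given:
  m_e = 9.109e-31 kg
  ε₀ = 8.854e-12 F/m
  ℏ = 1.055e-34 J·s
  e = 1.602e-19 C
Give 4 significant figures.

316.7 A

One atomic unit of electric current: I_au = e E_h/ℏ = m_e e⁵/((4πε₀)²ℏ³) = 6.612e-3 A.
4.79e4 × 6.612e-3 A = 316.7 A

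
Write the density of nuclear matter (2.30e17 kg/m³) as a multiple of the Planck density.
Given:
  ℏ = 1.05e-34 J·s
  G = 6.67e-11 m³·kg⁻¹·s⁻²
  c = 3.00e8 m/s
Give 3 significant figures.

4.42e-80

Planck density: ρ_P = c⁵/(ℏG²) = 5.20e96 kg/m³.
2.30e17 / 5.20e96 = 4.42e-80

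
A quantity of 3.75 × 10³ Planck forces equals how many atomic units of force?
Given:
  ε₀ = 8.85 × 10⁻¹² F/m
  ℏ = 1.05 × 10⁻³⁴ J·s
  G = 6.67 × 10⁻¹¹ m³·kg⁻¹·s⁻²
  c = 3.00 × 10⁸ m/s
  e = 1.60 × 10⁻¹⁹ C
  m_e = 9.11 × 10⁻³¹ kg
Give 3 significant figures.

5.47 × 10⁵⁴

Planck force: F_P = c⁴/G = 1.21 × 10⁴⁴ N
atomic unit of force: F_au = E_h/a₀ = m_e²e⁶/((4πε₀)³ℏ⁴) = 8.33 × 10⁻⁸ N
3.75 × 10³ × 1.21 × 10⁴⁴ / 8.33 × 10⁻⁸ = 5.47 × 10⁵⁴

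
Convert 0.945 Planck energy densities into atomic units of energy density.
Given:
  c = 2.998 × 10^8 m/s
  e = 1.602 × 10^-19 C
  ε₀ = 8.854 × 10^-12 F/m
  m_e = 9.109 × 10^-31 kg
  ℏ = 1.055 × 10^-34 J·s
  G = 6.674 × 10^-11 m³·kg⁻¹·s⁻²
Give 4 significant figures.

1.494 × 10^100

Planck energy density: u_P = c⁷/(ℏG²) = 4.632 × 10^113 J/m³
atomic unit of energy density: u_au = E_h/a₀³ = m_e⁴e¹⁰/((4πε₀)⁵ℏ⁸) = 2.929 × 10^13 J/m³
0.945 × 4.632 × 10^113 / 2.929 × 10^13 = 1.494 × 10^100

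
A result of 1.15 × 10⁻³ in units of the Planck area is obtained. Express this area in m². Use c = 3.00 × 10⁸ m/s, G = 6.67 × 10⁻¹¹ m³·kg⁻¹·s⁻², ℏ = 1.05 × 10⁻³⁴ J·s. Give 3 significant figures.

One Planck area: A_P = ℏG/c³ = 2.59 × 10⁻⁷⁰ m².
1.15 × 10⁻³ × 2.59 × 10⁻⁷⁰ m² = 2.98 × 10⁻⁷³ m²

2.98 × 10⁻⁷³ m²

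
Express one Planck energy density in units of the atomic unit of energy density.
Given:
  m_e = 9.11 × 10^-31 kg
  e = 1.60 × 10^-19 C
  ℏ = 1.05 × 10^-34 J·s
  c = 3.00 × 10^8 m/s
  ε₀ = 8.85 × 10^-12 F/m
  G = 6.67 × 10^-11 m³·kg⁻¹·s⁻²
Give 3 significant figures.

Planck energy density: u_P = c⁷/(ℏG²) = 4.68 × 10^113 J/m³
atomic unit of energy density: u_au = E_h/a₀³ = m_e⁴e¹⁰/((4πε₀)⁵ℏ⁸) = 3.01 × 10^13 J/m³
ratio = 4.68 × 10^113 / 3.01 × 10^13 = 1.55 × 10^100

1.55 × 10^100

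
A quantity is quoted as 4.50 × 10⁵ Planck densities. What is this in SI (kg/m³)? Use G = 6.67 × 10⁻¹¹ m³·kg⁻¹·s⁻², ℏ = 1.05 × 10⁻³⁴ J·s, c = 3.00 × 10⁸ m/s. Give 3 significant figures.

One Planck density: ρ_P = c⁵/(ℏG²) = 5.20 × 10⁹⁶ kg/m³.
4.50 × 10⁵ × 5.20 × 10⁹⁶ kg/m³ = 2.34 × 10¹⁰² kg/m³

2.34 × 10¹⁰² kg/m³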